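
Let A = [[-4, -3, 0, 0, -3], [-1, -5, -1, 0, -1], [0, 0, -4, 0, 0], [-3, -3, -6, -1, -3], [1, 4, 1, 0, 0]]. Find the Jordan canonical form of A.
J = [[-4, 1, 0, 0, 0], [0, -4, 0, 0, 0], [0, 0, -4, 0, 0], [0, 0, 0, -1, 0], [0, 0, 0, 0, -1]]

The characteristic polynomial is det(xI - A) = (x + 1)^2(x + 4)^3, so the eigenvalues are -4 (algebraic multiplicity 3), -1 (algebraic multiplicity 2).

For λ = -4: rank(A + 4I) = 3, rank((A + 4I)^2) = 2. The eigenspace has dimension 5 - 3 = 2, so there are 2 Jordan blocks; the rank sequence gives block sizes [2, 1].

For λ = -1: rank(A + I) = 3. The eigenspace has dimension 5 - 3 = 2, so there are 2 Jordan blocks; the rank sequence gives block sizes [1, 1].

Assembling the blocks gives the Jordan form J above.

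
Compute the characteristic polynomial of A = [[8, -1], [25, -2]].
χ_A(x) = (x - 3)^2

xI - A = [[x - 8, 1], [-25, x + 2]].

Expanding det(xI - A) along the first row:
det(xI - A) = + (x - 8)·det([[x + 2]]) - (1)·det([[-25]]).

Evaluating gives χ_A(x) = x^2 - 6x + 9 = (x - 3)^2.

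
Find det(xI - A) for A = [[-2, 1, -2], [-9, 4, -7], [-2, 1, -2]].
χ_A(x) = x^3

xI - A = [[x + 2, -1, 2], [9, x - 4, 7], [2, -1, x + 2]].

Expanding det(xI - A) along the first row:
det(xI - A) = + (x + 2)·det([[x - 4, 7], [-1, x + 2]]) - (-1)·det([[9, 7], [2, x + 2]]) + (2)·det([[9, x - 4], [2, -1]]).

Evaluating gives χ_A(x) = x^3.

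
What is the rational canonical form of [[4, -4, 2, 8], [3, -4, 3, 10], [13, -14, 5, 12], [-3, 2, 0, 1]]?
R = [[0, -6, 0, 0], [1, 3, 0, 0], [0, 0, 0, -6], [0, 0, 1, 3]]

The invariant factors of A (the non-unit diagonal entries of the Smith normal form of xI - A over ℚ[x]) are x^2 - 3x + 6, x^2 - 3x + 6, each dividing the next. The characteristic polynomial is their product, (x^2 - 3x + 6)^2.

The rational canonical form is the block-diagonal matrix of companion matrices C(f_i):
R = [[0, -6, 0, 0], [1, 3, 0, 0], [0, 0, 0, -6], [0, 0, 1, 3]].

Note the characteristic polynomial does not split into linear factors over ℚ, so A has no Jordan form over ℚ; the rational canonical form exists over any field.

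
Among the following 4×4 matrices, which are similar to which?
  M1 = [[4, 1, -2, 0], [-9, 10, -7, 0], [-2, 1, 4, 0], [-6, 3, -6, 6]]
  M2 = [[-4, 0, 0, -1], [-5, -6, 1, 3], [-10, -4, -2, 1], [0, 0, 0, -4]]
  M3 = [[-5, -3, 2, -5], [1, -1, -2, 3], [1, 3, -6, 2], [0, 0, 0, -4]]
2 classes: {M1}, {M2, M3}

Characteristic polynomials: χ_{M1} = (x - 6)^4, χ_{M2} = (x + 4)^4, χ_{M3} = (x + 4)^4.

{M1}: invariant factors x - 6, (x - 6)^3.

{M2, M3}: invariant factors (x + 4)^2, (x + 4)^2.

Matrices are similar if and only if their invariant-factor lists agree; the partition into similarity classes is {M1}, {M2, M3}.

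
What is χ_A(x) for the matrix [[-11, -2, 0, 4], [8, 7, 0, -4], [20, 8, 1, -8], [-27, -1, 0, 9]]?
χ_A(x) = (x - 3)(x - 1)^3

xI - A = [[x + 11, 2, 0, -4], [-8, x - 7, 0, 4], [-20, -8, x - 1, 8], [27, 1, 0, x - 9]].

Expanding det(xI - A) along the first row:
det(xI - A) = + (x + 11)·det([[x - 7, 0, 4], [-8, x - 1, 8], [1, 0, x - 9]]) - (2)·det([[-8, 0, 4], [-20, x - 1, 8], [27, 0, x - 9]]) + (0)·det([[-8, x - 7, 4], [-20, -8, 8], [27, 1, x - 9]]) - (-4)·det([[-8, x - 7, 0], [-20, -8, x - 1], [27, 1, 0]]).

Evaluating gives χ_A(x) = x^4 - 6x^3 + 12x^2 - 10x + 3 = (x - 3)(x - 1)^3.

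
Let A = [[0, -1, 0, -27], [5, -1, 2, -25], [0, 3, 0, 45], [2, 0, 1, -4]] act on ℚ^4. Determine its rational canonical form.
R = [[0, 0, 0, -36], [1, 0, 0, -30], [0, 1, 0, -12], [0, 0, 1, -5]]

The invariant factors of A (the non-unit diagonal entries of the Smith normal form of xI - A over ℚ[x]) are (x + 2)(x + 3)(x^2 + 6), each dividing the next. The characteristic polynomial is their product, (x + 2)(x + 3)(x^2 + 6).

The rational canonical form is the block-diagonal matrix of companion matrices C(f_i):
R = [[0, 0, 0, -36], [1, 0, 0, -30], [0, 1, 0, -12], [0, 0, 1, -5]].

Note the characteristic polynomial does not split into linear factors over ℚ, so A has no Jordan form over ℚ; the rational canonical form exists over any field.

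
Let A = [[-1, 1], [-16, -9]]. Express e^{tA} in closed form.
A has Jordan form J = [[-5, 1], [0, -5]] with A = PJP^{-1}, so e^{tA} = P e^{tJ} P^{-1}.

For a Jordan block J_k(λ), e^{tJ_k(λ)} = e^{λt} · (I + tN + t^2 N^2/2! + ... + t^{k-1} N^{k-1}/(k-1)!) where N is the nilpotent superdiagonal part.

Assembling the blocks and conjugating back gives the entries of e^{tA} as shown above.

e^{tA} = [[(4*t + 1)*e^{-5*t}, t*e^{-5*t}], [-16*t*e^{-5*t}, (1 - 4*t)*e^{-5*t}]]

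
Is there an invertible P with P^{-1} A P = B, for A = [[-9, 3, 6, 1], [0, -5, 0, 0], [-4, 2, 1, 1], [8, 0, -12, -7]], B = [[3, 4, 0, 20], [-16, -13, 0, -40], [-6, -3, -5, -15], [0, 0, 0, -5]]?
Both have characteristic polynomial (x + 5)^4 and minimal polynomial (x + 5)^2. But rank(A + 5I) = 2 for A while rank(B + 5I) = 1 for B, so the number of Jordan blocks at λ = -5 differs. A and B are not similar.

No.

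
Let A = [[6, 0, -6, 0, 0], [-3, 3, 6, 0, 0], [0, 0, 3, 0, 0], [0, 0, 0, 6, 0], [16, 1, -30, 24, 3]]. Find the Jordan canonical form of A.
The characteristic polynomial is det(xI - A) = (x - 6)^2(x - 3)^3, so the eigenvalues are 3 (algebraic multiplicity 3), 6 (algebraic multiplicity 2).

For λ = 3: rank(A - 3I) = 3, rank((A - 3I)^2) = 2. The eigenspace has dimension 5 - 3 = 2, so there are 2 Jordan blocks; the rank sequence gives block sizes [2, 1].

For λ = 6: rank(A - 6I) = 3. The eigenspace has dimension 5 - 3 = 2, so there are 2 Jordan blocks; the rank sequence gives block sizes [1, 1].

Assembling the blocks gives the Jordan form J above.

J = [[3, 1, 0, 0, 0], [0, 3, 0, 0, 0], [0, 0, 3, 0, 0], [0, 0, 0, 6, 0], [0, 0, 0, 0, 6]]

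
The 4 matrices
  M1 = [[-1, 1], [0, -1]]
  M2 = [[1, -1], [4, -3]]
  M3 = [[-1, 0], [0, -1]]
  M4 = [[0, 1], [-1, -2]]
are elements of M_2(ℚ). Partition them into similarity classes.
2 classes: {M1, M2, M4}, {M3}

Characteristic polynomials: χ_{M1} = (x + 1)^2, χ_{M2} = (x + 1)^2, χ_{M3} = (x + 1)^2, χ_{M4} = (x + 1)^2.

{M1, M2, M4}: invariant factors (x + 1)^2.

{M3}: invariant factors x + 1, x + 1.

Matrices are similar if and only if their invariant-factor lists agree; the partition into similarity classes is {M1, M2, M4}, {M3}.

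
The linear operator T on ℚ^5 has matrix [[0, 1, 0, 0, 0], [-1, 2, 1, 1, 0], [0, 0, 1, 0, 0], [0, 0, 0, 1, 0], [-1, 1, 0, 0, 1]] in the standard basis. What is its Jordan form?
The characteristic polynomial is det(xI - A) = (x - 1)^5, so the eigenvalues are 1 (algebraic multiplicity 5).

For λ = 1: rank(A - I) = 2, rank((A - I)^2) = 1, rank((A - I)^3) = 0. The eigenspace has dimension 5 - 2 = 3, so there are 3 Jordan blocks; the rank sequence gives block sizes [3, 1, 1].

Assembling the blocks gives the Jordan form J above.

J = [[1, 1, 0, 0, 0], [0, 1, 1, 0, 0], [0, 0, 1, 0, 0], [0, 0, 0, 1, 0], [0, 0, 0, 0, 1]]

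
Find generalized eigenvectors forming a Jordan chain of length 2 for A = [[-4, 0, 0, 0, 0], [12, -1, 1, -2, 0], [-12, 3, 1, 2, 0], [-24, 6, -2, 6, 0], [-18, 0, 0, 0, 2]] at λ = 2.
We seek v_1 ∈ ker((A - 2I)^2) \ ker(A - 2I), then set v_{i+1} = (A - 2I) v_i.

One such chain is v_1 = [[0, 0, -1, -1, -2]]^T, v_2 = [[0, 1, -1, -2, 0]]^T. Check: (A - 2I) v_2 = [[0, 0, 0, 0, 0]]^T = 0.

v_1 = [[0, 0, -1, -1, -2]]^T, v_2 = [[0, 1, -1, -2, 0]]^T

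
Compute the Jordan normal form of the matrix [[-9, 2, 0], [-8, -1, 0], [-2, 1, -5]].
The characteristic polynomial is det(xI - A) = (x + 5)^3, so the eigenvalues are -5 (algebraic multiplicity 3).

For λ = -5: rank(A + 5I) = 1, rank((A + 5I)^2) = 0. The eigenspace has dimension 3 - 1 = 2, so there are 2 Jordan blocks; the rank sequence gives block sizes [2, 1].

Assembling the blocks gives the Jordan form J above.

J = [[-5, 1, 0], [0, -5, 0], [0, 0, -5]]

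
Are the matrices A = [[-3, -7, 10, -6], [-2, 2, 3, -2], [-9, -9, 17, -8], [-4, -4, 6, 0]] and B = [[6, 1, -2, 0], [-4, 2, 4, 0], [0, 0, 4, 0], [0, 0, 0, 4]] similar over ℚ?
No.

Both have characteristic polynomial (x - 4)^4, but the minimal polynomial of A is (x - 4)^3 while the minimal polynomial of B is (x - 4)^2. The minimal polynomial is a similarity invariant, so A and B are not similar.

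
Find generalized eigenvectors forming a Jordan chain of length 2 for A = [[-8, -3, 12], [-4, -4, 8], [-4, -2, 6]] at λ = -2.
We seek v_1 ∈ ker((A + 2I)^2) \ ker(A + 2I), then set v_{i+1} = (A + 2I) v_i.

One such chain is v_1 = [[1, 1, 1]]^T, v_2 = [[3, 2, 2]]^T. Check: (A + 2I) v_2 = [[0, 0, 0]]^T = 0.

v_1 = [[1, 1, 1]]^T, v_2 = [[3, 2, 2]]^T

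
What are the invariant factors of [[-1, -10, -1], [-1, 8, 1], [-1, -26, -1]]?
The Jordan structure of A has elementary divisors (x + 2), (x - 4)^2. Arranging the block sizes at each eigenvalue in decreasing order and taking row products gives the invariant factors.

Invariant factors (smallest first, each dividing the next): (x - 4)^2(x + 2).

Check: the last factor (x - 4)^2(x + 2) is the minimal polynomial, and the product (x - 4)^2(x + 2) is the characteristic polynomial.

(x - 4)^2(x + 2)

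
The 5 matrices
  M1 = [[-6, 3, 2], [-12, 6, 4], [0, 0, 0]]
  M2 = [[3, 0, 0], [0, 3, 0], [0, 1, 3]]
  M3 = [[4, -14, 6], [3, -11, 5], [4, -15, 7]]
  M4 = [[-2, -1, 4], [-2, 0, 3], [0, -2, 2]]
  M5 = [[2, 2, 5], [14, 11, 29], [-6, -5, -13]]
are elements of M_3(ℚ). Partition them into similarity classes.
Characteristic polynomials: χ_{M1} = x^3, χ_{M2} = (x - 3)^3, χ_{M3} = x^3, χ_{M4} = x^3, χ_{M5} = x^3.

{M1}: invariant factors x, x^2.

{M2}: invariant factors x - 3, (x - 3)^2.

{M3, M4, M5}: invariant factors x^3.

Matrices are similar if and only if their invariant-factor lists agree; the partition into similarity classes is {M1}, {M2}, {M3, M4, M5}.

3 classes: {M1}, {M2}, {M3, M4, M5}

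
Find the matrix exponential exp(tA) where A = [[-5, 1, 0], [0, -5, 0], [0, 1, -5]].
e^{tA} = [[e^{-5*t}, t*e^{-5*t}, 0], [0, e^{-5*t}, 0], [0, t*e^{-5*t}, e^{-5*t}]]

A has Jordan form J = [[-5, 1, 0], [0, -5, 0], [0, 0, -5]] with A = PJP^{-1}, so e^{tA} = P e^{tJ} P^{-1}.

For a Jordan block J_k(λ), e^{tJ_k(λ)} = e^{λt} · (I + tN + t^2 N^2/2! + ... + t^{k-1} N^{k-1}/(k-1)!) where N is the nilpotent superdiagonal part.

Assembling the blocks and conjugating back gives the entries of e^{tA} as shown above.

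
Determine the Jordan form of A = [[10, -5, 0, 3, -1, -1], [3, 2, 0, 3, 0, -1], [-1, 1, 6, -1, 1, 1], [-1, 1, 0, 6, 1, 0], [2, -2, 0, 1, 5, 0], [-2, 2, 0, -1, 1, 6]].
The characteristic polynomial is det(xI - A) = (x - 6)^5(x - 5), so the eigenvalues are 5 (algebraic multiplicity 1), 6 (algebraic multiplicity 5).

For λ = 5: algebraic multiplicity 1 gives one 1×1 block.

For λ = 6: rank(A - 6I) = 4, rank((A - 6I)^2) = 2, rank((A - 6I)^3) = 1. The eigenspace has dimension 6 - 4 = 2, so there are 2 Jordan blocks; the rank sequence gives block sizes [3, 2].

Assembling the blocks gives the Jordan form J above.

J = [[5, 0, 0, 0, 0, 0], [0, 6, 1, 0, 0, 0], [0, 0, 6, 1, 0, 0], [0, 0, 0, 6, 0, 0], [0, 0, 0, 0, 6, 1], [0, 0, 0, 0, 0, 6]]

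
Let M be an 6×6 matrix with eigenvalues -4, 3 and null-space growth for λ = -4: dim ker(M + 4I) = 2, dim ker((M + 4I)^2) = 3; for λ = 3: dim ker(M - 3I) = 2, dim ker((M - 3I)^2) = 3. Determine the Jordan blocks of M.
Jordan blocks: (-4, 2), (-4, 1), (3, 2), (3, 1)

λ = -4: successive nullity increments [2, 1] count blocks of size ≥ k; block sizes are [2, 1].
λ = 3: successive nullity increments [2, 1] count blocks of size ≥ k; block sizes are [2, 1].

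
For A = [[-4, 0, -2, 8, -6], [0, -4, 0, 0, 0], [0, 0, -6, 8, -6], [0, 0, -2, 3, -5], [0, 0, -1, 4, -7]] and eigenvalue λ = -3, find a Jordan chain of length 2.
We seek v_1 ∈ ker((A + 3I)^2) \ ker(A + 3I), then set v_{i+1} = (A + 3I) v_i.

One such chain is v_1 = [[-2, 0, -2, -2, -1]]^T, v_2 = [[-4, 0, -4, -3, -2]]^T. Check: (A + 3I) v_2 = [[0, 0, 0, 0, 0]]^T = 0.

v_1 = [[-2, 0, -2, -2, -1]]^T, v_2 = [[-4, 0, -4, -3, -2]]^T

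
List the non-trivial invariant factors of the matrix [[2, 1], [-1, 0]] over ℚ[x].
(x - 1)^2

The Jordan structure of A has elementary divisors (x - 1)^2. Arranging the block sizes at each eigenvalue in decreasing order and taking row products gives the invariant factors.

Invariant factors (smallest first, each dividing the next): (x - 1)^2.

Check: the last factor (x - 1)^2 is the minimal polynomial, and the product (x - 1)^2 is the characteristic polynomial.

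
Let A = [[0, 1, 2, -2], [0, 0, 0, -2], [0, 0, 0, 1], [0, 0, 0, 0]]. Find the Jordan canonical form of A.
The characteristic polynomial is det(xI - A) = x^4, so the eigenvalues are 0 (algebraic multiplicity 4).

For λ = 0: rank(A) = 2, rank(A^2) = 0. The eigenspace has dimension 4 - 2 = 2, so there are 2 Jordan blocks; the rank sequence gives block sizes [2, 2].

Assembling the blocks gives the Jordan form J above.

J = [[0, 1, 0, 0], [0, 0, 0, 0], [0, 0, 0, 1], [0, 0, 0, 0]]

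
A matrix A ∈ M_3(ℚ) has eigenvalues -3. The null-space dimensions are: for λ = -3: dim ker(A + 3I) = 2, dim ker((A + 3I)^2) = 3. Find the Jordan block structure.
λ = -3: successive nullity increments [2, 1] count blocks of size ≥ k; block sizes are [2, 1].

Jordan blocks: (-3, 2), (-3, 1)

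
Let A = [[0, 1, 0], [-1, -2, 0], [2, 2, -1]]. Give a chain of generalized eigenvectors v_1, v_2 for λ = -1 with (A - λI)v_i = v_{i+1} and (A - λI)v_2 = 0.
v_1 = [[-1, 2, 1]]^T, v_2 = [[1, -1, 2]]^T

We seek v_1 ∈ ker((A + I)^2) \ ker(A + I), then set v_{i+1} = (A + I) v_i.

One such chain is v_1 = [[-1, 2, 1]]^T, v_2 = [[1, -1, 2]]^T. Check: (A + I) v_2 = [[0, 0, 0]]^T = 0.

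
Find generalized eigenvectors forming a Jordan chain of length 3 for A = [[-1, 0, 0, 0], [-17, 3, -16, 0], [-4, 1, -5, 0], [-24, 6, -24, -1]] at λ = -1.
We seek v_1 ∈ ker((A + I)^3) \ ker((A + I)^2), then set v_{i+1} = (A + I) v_i.

One such chain is v_1 = [[-1, 0, 1, 0]]^T, v_2 = [[0, 1, 0, 0]]^T, v_3 = [[0, 4, 1, 6]]^T. Check: (A + I) v_3 = [[0, 0, 0, 0]]^T = 0.

v_1 = [[-1, 0, 1, 0]]^T, v_2 = [[0, 1, 0, 0]]^T, v_3 = [[0, 4, 1, 6]]^T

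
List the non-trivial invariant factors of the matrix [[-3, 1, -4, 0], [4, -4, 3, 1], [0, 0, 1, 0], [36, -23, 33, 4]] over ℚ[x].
The Jordan structure of A has elementary divisors (x + 1)^3, (x - 1). Arranging the block sizes at each eigenvalue in decreasing order and taking row products gives the invariant factors.

Invariant factors (smallest first, each dividing the next): (x - 1)(x + 1)^3.

Check: the last factor (x - 1)(x + 1)^3 is the minimal polynomial, and the product (x - 1)(x + 1)^3 is the characteristic polynomial.

(x - 1)(x + 1)^3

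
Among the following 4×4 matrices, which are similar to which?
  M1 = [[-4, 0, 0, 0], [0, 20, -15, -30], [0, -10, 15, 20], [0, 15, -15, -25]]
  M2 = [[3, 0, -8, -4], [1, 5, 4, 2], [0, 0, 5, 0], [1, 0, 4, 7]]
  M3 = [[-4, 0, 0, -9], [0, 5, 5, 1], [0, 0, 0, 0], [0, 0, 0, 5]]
3 classes: {M1}, {M2}, {M3}

Characteristic polynomials: χ_{M1} = x(x - 5)^2(x + 4), χ_{M2} = (x - 5)^4, χ_{M3} = x(x - 5)^2(x + 4).

{M1}: invariant factors x - 5, x(x - 5)(x + 4).

{M2}: invariant factors x - 5, x - 5, (x - 5)^2.

{M3}: invariant factors x(x - 5)^2(x + 4).

Matrices are similar if and only if their invariant-factor lists agree; the partition into similarity classes is {M1}, {M2}, {M3}.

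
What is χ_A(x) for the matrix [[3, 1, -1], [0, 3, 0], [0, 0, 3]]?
xI - A = [[x - 3, -1, 1], [0, x - 3, 0], [0, 0, x - 3]].

Expanding det(xI - A) along the first row:
det(xI - A) = + (x - 3)·det([[x - 3, 0], [0, x - 3]]) - (-1)·det([[0, 0], [0, x - 3]]) + (1)·det([[0, x - 3], [0, 0]]).

Evaluating gives χ_A(x) = x^3 - 9x^2 + 27x - 27 = (x - 3)^3.

χ_A(x) = (x - 3)^3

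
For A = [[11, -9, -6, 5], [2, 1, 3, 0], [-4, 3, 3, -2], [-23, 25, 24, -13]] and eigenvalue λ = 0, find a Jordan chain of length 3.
We seek v_1 ∈ ker(A^3) \ ker(A^2), then set v_{i+1} = A v_i.

One such chain is v_1 = [[0, 1, 0, 2]]^T, v_2 = [[1, 1, -1, -1]]^T, v_3 = [[3, 0, -2, -9]]^T. Check: A v_3 = [[0, 0, 0, 0]]^T = 0.

v_1 = [[0, 1, 0, 2]]^T, v_2 = [[1, 1, -1, -1]]^T, v_3 = [[3, 0, -2, -9]]^T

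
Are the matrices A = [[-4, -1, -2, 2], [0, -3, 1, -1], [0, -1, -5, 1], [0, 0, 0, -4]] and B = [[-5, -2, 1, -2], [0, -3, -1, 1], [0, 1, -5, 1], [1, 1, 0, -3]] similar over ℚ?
Two matrices over a field are similar if and only if they have the same invariant factors.

Both A and B have characteristic polynomial (x + 4)^4 and minimal polynomial (x + 4)^3. Computing further, both have invariant factors x + 4, (x + 4)^3. Hence A and B are similar.

Yes.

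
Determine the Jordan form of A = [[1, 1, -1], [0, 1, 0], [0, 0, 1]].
J = [[1, 1, 0], [0, 1, 0], [0, 0, 1]]

The characteristic polynomial is det(xI - A) = (x - 1)^3, so the eigenvalues are 1 (algebraic multiplicity 3).

For λ = 1: rank(A - I) = 1, rank((A - I)^2) = 0. The eigenspace has dimension 3 - 1 = 2, so there are 2 Jordan blocks; the rank sequence gives block sizes [2, 1].

Assembling the blocks gives the Jordan form J above.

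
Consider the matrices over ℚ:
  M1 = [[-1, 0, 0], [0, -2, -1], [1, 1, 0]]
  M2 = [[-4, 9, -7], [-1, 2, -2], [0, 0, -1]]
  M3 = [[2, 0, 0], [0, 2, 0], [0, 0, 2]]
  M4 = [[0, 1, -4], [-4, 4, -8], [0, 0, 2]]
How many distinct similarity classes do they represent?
Characteristic polynomials: χ_{M1} = (x + 1)^3, χ_{M2} = (x + 1)^3, χ_{M3} = (x - 2)^3, χ_{M4} = (x - 2)^3.

{M1, M2}: invariant factors (x + 1)^3.

{M3}: invariant factors x - 2, x - 2, x - 2.

{M4}: invariant factors x - 2, (x - 2)^2.

Matrices are similar if and only if their invariant-factor lists agree; the partition into similarity classes is {M1, M2}, {M3}, {M4}.

3 classes: {M1, M2}, {M3}, {M4}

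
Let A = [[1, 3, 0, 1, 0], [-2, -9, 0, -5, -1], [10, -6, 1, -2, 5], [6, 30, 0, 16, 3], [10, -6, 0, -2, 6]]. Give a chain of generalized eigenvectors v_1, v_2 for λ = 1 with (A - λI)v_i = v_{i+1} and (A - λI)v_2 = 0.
v_1 = [[-1, 1, 2, -2, 2]]^T, v_2 = [[1, 0, -2, 0, -2]]^T

We seek v_1 ∈ ker((A - I)^2) \ ker(A - I), then set v_{i+1} = (A - I) v_i.

One such chain is v_1 = [[-1, 1, 2, -2, 2]]^T, v_2 = [[1, 0, -2, 0, -2]]^T. Check: (A - I) v_2 = [[0, 0, 0, 0, 0]]^T = 0.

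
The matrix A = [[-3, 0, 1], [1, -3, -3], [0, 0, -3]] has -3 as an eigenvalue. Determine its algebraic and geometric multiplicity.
algebraic multiplicity 3, geometric multiplicity 1

The characteristic polynomial is (x + 3)^3, so the factor x + 3 appears with exponent 3: the algebraic multiplicity is 3.

rank(A + 3I) = 2, so the eigenspace has dimension 3 - 2 = 1: the geometric multiplicity is 1.

Since 1 < 3, A is not diagonalizable.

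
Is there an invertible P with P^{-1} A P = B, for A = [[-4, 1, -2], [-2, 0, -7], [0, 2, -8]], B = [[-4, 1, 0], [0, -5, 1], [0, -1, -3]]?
Two matrices over a field are similar if and only if they have the same invariant factors.

Both A and B have characteristic polynomial (x + 4)^3 and minimal polynomial (x + 4)^3. Computing further, both have invariant factors (x + 4)^3. Hence A and B are similar.

Yes.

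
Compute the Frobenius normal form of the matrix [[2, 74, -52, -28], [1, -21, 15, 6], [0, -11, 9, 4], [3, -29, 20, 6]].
The invariant factors of A (the non-unit diagonal entries of the Smith normal form of xI - A over ℚ[x]) are (x + 4)(x^3 - 4x + 4), each dividing the next. The characteristic polynomial is their product, (x + 4)(x^3 - 4x + 4).

The rational canonical form is the block-diagonal matrix of companion matrices C(f_i):
R = [[0, 0, 0, -16], [1, 0, 0, 12], [0, 1, 0, 4], [0, 0, 1, -4]].

Note the characteristic polynomial does not split into linear factors over ℚ, so A has no Jordan form over ℚ; the rational canonical form exists over any field.

R = [[0, 0, 0, -16], [1, 0, 0, 12], [0, 1, 0, 4], [0, 0, 1, -4]]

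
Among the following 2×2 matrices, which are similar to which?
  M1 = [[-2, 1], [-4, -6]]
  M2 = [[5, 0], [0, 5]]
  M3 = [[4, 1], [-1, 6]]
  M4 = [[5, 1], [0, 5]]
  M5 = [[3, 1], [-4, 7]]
Characteristic polynomials: χ_{M1} = (x + 4)^2, χ_{M2} = (x - 5)^2, χ_{M3} = (x - 5)^2, χ_{M4} = (x - 5)^2, χ_{M5} = (x - 5)^2.

{M1}: invariant factors (x + 4)^2.

{M2}: invariant factors x - 5, x - 5.

{M3, M4, M5}: invariant factors (x - 5)^2.

Matrices are similar if and only if their invariant-factor lists agree; the partition into similarity classes is {M1}, {M2}, {M3, M4, M5}.

3 classes: {M1}, {M2}, {M3, M4, M5}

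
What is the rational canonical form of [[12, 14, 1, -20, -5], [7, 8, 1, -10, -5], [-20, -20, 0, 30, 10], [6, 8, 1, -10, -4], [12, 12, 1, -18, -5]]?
The invariant factors of A (the non-unit diagonal entries of the Smith normal form of xI - A over ℚ[x]) are x^2 - 2, (x - 5)(x^2 - 2), each dividing the next. The characteristic polynomial is their product, (x - 5)(x^2 - 2)^2.

The rational canonical form is the block-diagonal matrix of companion matrices C(f_i):
R = [[0, 2, 0, 0, 0], [1, 0, 0, 0, 0], [0, 0, 0, 0, -10], [0, 0, 1, 0, 2], [0, 0, 0, 1, 5]].

Note the characteristic polynomial does not split into linear factors over ℚ, so A has no Jordan form over ℚ; the rational canonical form exists over any field.

R = [[0, 2, 0, 0, 0], [1, 0, 0, 0, 0], [0, 0, 0, 0, -10], [0, 0, 1, 0, 2], [0, 0, 0, 1, 5]]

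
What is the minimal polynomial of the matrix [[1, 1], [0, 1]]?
The characteristic polynomial factors as (x - 1)^2. The minimal polynomial is ∏(x - λ)^{k_λ} where k_λ is the size of the largest Jordan block at λ.

For λ = 1: rank(A - I) = 1, and the largest Jordan block has size 2 (the smallest k with rank((A - I)^k) = rank((A - I)^(k+1))).

So m_A(x) = (x - 1)^2.

m_A(x) = (x - 1)^2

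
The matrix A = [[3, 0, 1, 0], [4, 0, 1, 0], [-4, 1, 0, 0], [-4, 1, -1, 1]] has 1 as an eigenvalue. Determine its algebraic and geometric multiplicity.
algebraic multiplicity 4, geometric multiplicity 2

The characteristic polynomial is (x - 1)^4, so the factor x - 1 appears with exponent 4: the algebraic multiplicity is 4.

rank(A - I) = 2, so the eigenspace has dimension 4 - 2 = 2: the geometric multiplicity is 2.

Since 2 < 4, A is not diagonalizable.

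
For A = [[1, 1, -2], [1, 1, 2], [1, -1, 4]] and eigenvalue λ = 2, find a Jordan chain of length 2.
v_1 = [[0, 1, 0]]^T, v_2 = [[1, -1, -1]]^T

We seek v_1 ∈ ker((A - 2I)^2) \ ker(A - 2I), then set v_{i+1} = (A - 2I) v_i.

One such chain is v_1 = [[0, 1, 0]]^T, v_2 = [[1, -1, -1]]^T. Check: (A - 2I) v_2 = [[0, 0, 0]]^T = 0.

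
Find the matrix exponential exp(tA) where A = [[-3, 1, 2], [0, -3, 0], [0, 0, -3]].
e^{tA} = [[e^{-3*t}, t*e^{-3*t}, 2*t*e^{-3*t}], [0, e^{-3*t}, 0], [0, 0, e^{-3*t}]]

A has Jordan form J = [[-3, 1, 0], [0, -3, 0], [0, 0, -3]] with A = PJP^{-1}, so e^{tA} = P e^{tJ} P^{-1}.

For a Jordan block J_k(λ), e^{tJ_k(λ)} = e^{λt} · (I + tN + t^2 N^2/2! + ... + t^{k-1} N^{k-1}/(k-1)!) where N is the nilpotent superdiagonal part.

Assembling the blocks and conjugating back gives the entries of e^{tA} as shown above.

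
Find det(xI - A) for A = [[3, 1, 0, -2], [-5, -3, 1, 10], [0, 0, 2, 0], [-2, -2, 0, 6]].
χ_A(x) = (x - 2)^4

xI - A = [[x - 3, -1, 0, 2], [5, x + 3, -1, -10], [0, 0, x - 2, 0], [2, 2, 0, x - 6]].

Expanding det(xI - A) along the first row:
det(xI - A) = + (x - 3)·det([[x + 3, -1, -10], [0, x - 2, 0], [2, 0, x - 6]]) - (-1)·det([[5, -1, -10], [0, x - 2, 0], [2, 0, x - 6]]) + (0)·det([[5, x + 3, -10], [0, 0, 0], [2, 2, x - 6]]) - (2)·det([[5, x + 3, -1], [0, 0, x - 2], [2, 2, 0]]).

Evaluating gives χ_A(x) = x^4 - 8x^3 + 24x^2 - 32x + 16 = (x - 2)^4.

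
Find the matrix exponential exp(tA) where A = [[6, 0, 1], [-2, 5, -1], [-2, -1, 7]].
A has Jordan form J = [[6, 1, 0], [0, 6, 1], [0, 0, 6]] with A = PJP^{-1}, so e^{tA} = P e^{tJ} P^{-1}.

For a Jordan block J_k(λ), e^{tJ_k(λ)} = e^{λt} · (I + tN + t^2 N^2/2! + ... + t^{k-1} N^{k-1}/(k-1)!) where N is the nilpotent superdiagonal part.

Assembling the blocks and conjugating back gives the entries of e^{tA} as shown above.

e^{tA} = [[(1 - t^2)*e^{6*t}, -t^2*e^{6*t}/2, t*(t + 2)*e^{6*t}/2], [2*t*(t - 1)*e^{6*t}, (t^2 - t + 1)*e^{6*t}, -t*(t + 1)*e^{6*t}], [-2*t*e^{6*t}, -t*e^{6*t}, (t + 1)*e^{6*t}]]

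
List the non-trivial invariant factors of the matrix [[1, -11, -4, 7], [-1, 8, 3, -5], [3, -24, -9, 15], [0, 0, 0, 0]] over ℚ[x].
The Jordan structure of A has elementary divisors x^3, x. Arranging the block sizes at each eigenvalue in decreasing order and taking row products gives the invariant factors.

Invariant factors (smallest first, each dividing the next): x, x^3.

Check: the last factor x^3 is the minimal polynomial, and the product x^4 is the characteristic polynomial.

x, x^3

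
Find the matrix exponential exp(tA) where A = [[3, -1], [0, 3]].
A has Jordan form J = [[3, 1], [0, 3]] with A = PJP^{-1}, so e^{tA} = P e^{tJ} P^{-1}.

For a Jordan block J_k(λ), e^{tJ_k(λ)} = e^{λt} · (I + tN + t^2 N^2/2! + ... + t^{k-1} N^{k-1}/(k-1)!) where N is the nilpotent superdiagonal part.

Assembling the blocks and conjugating back gives the entries of e^{tA} as shown above.

e^{tA} = [[e^{3*t}, -t*e^{3*t}], [0, e^{3*t}]]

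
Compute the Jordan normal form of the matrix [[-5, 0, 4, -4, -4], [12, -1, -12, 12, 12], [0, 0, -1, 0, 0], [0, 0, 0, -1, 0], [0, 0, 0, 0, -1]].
J = [[-5, 0, 0, 0, 0], [0, -1, 0, 0, 0], [0, 0, -1, 0, 0], [0, 0, 0, -1, 0], [0, 0, 0, 0, -1]]

The characteristic polynomial is det(xI - A) = (x + 1)^4(x + 5), so the eigenvalues are -5 (algebraic multiplicity 1), -1 (algebraic multiplicity 4).

For λ = -5: algebraic multiplicity 1 gives one 1×1 block.

For λ = -1: rank(A + I) = 1. The eigenspace has dimension 5 - 1 = 4, so there are 4 Jordan blocks; the rank sequence gives block sizes [1, 1, 1, 1].

Assembling the blocks gives the Jordan form J above.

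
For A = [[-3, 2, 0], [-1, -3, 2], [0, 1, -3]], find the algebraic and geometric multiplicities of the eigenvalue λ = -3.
The characteristic polynomial is (x + 3)^3, so the factor x + 3 appears with exponent 3: the algebraic multiplicity is 3.

rank(A + 3I) = 2, so the eigenspace has dimension 3 - 2 = 1: the geometric multiplicity is 1.

Since 1 < 3, A is not diagonalizable.

algebraic multiplicity 3, geometric multiplicity 1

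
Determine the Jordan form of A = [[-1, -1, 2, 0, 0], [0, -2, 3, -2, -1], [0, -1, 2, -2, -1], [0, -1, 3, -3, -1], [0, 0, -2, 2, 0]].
J = [[-1, 1, 0, 0, 0], [0, -1, 1, 0, 0], [0, 0, -1, 0, 0], [0, 0, 0, -1, 0], [0, 0, 0, 0, 0]]

The characteristic polynomial is det(xI - A) = x(x + 1)^4, so the eigenvalues are -1 (algebraic multiplicity 4), 0 (algebraic multiplicity 1).

For λ = -1: rank(A + I) = 3, rank((A + I)^2) = 2, rank((A + I)^3) = 1. The eigenspace has dimension 5 - 3 = 2, so there are 2 Jordan blocks; the rank sequence gives block sizes [3, 1].

For λ = 0: algebraic multiplicity 1 gives one 1×1 block.

Assembling the blocks gives the Jordan form J above.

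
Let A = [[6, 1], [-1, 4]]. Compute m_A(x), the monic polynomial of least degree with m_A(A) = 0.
m_A(x) = (x - 5)^2

The characteristic polynomial factors as (x - 5)^2. The minimal polynomial is ∏(x - λ)^{k_λ} where k_λ is the size of the largest Jordan block at λ.

For λ = 5: rank(A - 5I) = 1, and the largest Jordan block has size 2 (the smallest k with rank((A - 5I)^k) = rank((A - 5I)^(k+1))).

So m_A(x) = (x - 5)^2.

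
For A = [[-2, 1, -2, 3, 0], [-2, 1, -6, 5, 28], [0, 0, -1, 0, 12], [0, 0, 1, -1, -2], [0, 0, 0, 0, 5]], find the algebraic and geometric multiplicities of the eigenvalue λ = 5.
algebraic multiplicity 1, geometric multiplicity 1

The characteristic polynomial is x(x - 5)(x + 1)^3, so the factor x - 5 appears with exponent 1: the algebraic multiplicity is 1.

rank(A - 5I) = 4, so the eigenspace has dimension 5 - 4 = 1: the geometric multiplicity is 1.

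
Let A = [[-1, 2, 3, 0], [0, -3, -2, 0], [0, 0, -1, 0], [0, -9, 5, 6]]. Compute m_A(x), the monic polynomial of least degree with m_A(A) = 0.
m_A(x) = (x - 6)(x + 1)^2(x + 3)

The characteristic polynomial factors as (x - 6)(x + 1)^2(x + 3). The minimal polynomial is ∏(x - λ)^{k_λ} where k_λ is the size of the largest Jordan block at λ.

For λ = -3: rank(A + 3I) = 3, and the largest Jordan block has size 1 (the smallest k with rank((A + 3I)^k) = rank((A + 3I)^(k+1))).
For λ = -1: rank(A + I) = 3, and the largest Jordan block has size 2 (the smallest k with rank((A + I)^k) = rank((A + I)^(k+1))).
For λ = 6: rank(A - 6I) = 3, and the largest Jordan block has size 1 (the smallest k with rank((A - 6I)^k) = rank((A - 6I)^(k+1))).

So m_A(x) = (x - 6)(x + 1)^2(x + 3).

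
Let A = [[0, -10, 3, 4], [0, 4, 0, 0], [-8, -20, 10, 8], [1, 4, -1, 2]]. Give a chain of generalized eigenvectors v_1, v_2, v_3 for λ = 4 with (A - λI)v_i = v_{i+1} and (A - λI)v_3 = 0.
We seek v_1 ∈ ker((A - 4I)^3) \ ker((A - 4I)^2), then set v_{i+1} = (A - 4I) v_i.

One such chain is v_1 = [[-5, 1, -7, 3]]^T, v_2 = [[1, 0, 2, 0]]^T, v_3 = [[2, 0, 4, -1]]^T. Check: (A - 4I) v_3 = [[0, 0, 0, 0]]^T = 0.

v_1 = [[-5, 1, -7, 3]]^T, v_2 = [[1, 0, 2, 0]]^T, v_3 = [[2, 0, 4, -1]]^T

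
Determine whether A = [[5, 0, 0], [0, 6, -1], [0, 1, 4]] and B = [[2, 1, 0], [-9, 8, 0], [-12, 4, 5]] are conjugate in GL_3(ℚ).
Two matrices over a field are similar if and only if they have the same invariant factors.

Both A and B have characteristic polynomial (x - 5)^3 and minimal polynomial (x - 5)^2. Computing further, both have invariant factors x - 5, (x - 5)^2. Hence A and B are similar.

Yes.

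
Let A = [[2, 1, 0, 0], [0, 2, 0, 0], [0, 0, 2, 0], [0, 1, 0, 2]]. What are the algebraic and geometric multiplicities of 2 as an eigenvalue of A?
The characteristic polynomial is (x - 2)^4, so the factor x - 2 appears with exponent 4: the algebraic multiplicity is 4.

rank(A - 2I) = 1, so the eigenspace has dimension 4 - 1 = 3: the geometric multiplicity is 3.

Since 3 < 4, A is not diagonalizable.

algebraic multiplicity 4, geometric multiplicity 3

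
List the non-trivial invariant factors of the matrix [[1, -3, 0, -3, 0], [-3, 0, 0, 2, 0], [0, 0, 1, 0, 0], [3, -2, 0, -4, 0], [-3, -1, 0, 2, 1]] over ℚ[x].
The Jordan structure of A has elementary divisors (x + 2)^2, (x - 1), (x - 1), (x - 1). Arranging the block sizes at each eigenvalue in decreasing order and taking row products gives the invariant factors.

Invariant factors (smallest first, each dividing the next): x - 1, x - 1, (x - 1)(x + 2)^2.

Check: the last factor (x - 1)(x + 2)^2 is the minimal polynomial, and the product (x - 1)^3(x + 2)^2 is the characteristic polynomial.

x - 1, x - 1, (x - 1)(x + 2)^2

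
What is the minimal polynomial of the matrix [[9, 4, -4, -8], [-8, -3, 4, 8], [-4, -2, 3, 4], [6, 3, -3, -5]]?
m_A(x) = (x - 1)^2

The characteristic polynomial factors as (x - 1)^4. The minimal polynomial is ∏(x - λ)^{k_λ} where k_λ is the size of the largest Jordan block at λ.

For λ = 1: rank(A - I) = 1, and the largest Jordan block has size 2 (the smallest k with rank((A - I)^k) = rank((A - I)^(k+1))).

So m_A(x) = (x - 1)^2.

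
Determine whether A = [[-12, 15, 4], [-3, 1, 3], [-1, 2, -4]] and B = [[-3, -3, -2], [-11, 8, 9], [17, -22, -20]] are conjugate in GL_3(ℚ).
Two matrices over a field are similar if and only if they have the same invariant factors.

Both A and B have characteristic polynomial (x + 5)^3 and minimal polynomial (x + 5)^3. Computing further, both have invariant factors (x + 5)^3. Hence A and B are similar.

Yes.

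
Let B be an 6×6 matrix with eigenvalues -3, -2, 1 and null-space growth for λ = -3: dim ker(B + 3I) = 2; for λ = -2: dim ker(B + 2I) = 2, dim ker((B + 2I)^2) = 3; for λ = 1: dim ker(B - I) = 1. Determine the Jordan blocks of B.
Jordan blocks: (-3, 1), (-3, 1), (-2, 2), (-2, 1), (1, 1)

λ = -3: successive nullity increments [2] count blocks of size ≥ k; block sizes are [1, 1].
λ = -2: successive nullity increments [2, 1] count blocks of size ≥ k; block sizes are [2, 1].
λ = 1: successive nullity increments [1] count blocks of size ≥ k; block sizes are [1].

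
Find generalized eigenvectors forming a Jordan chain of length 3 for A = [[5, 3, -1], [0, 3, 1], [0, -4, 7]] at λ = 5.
v_1 = [[-2, 0, 1]]^T, v_2 = [[-1, 1, 2]]^T, v_3 = [[1, 0, 0]]^T

We seek v_1 ∈ ker((A - 5I)^3) \ ker((A - 5I)^2), then set v_{i+1} = (A - 5I) v_i.

One such chain is v_1 = [[-2, 0, 1]]^T, v_2 = [[-1, 1, 2]]^T, v_3 = [[1, 0, 0]]^T. Check: (A - 5I) v_3 = [[0, 0, 0]]^T = 0.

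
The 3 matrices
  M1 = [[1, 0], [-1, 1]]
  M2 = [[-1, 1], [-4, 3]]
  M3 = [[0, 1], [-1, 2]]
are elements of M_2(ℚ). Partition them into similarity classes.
1 class: {M1, M2, M3}

Characteristic polynomials: χ_{M1} = (x - 1)^2, χ_{M2} = (x - 1)^2, χ_{M3} = (x - 1)^2.

{M1, M2, M3}: invariant factors (x - 1)^2.

Matrices are similar if and only if their invariant-factor lists agree; the partition into similarity classes is {M1, M2, M3}.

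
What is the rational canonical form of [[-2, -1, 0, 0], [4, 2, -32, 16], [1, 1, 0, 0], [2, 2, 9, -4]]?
R = [[0, 0, 0, 16], [1, 0, 0, 16], [0, 1, 0, 0], [0, 0, 1, -4]]

The invariant factors of A (the non-unit diagonal entries of the Smith normal form of xI - A over ℚ[x]) are (x - 2)(x + 2)^3, each dividing the next. The characteristic polynomial is their product, (x - 2)(x + 2)^3.

The rational canonical form is the block-diagonal matrix of companion matrices C(f_i):
R = [[0, 0, 0, 16], [1, 0, 0, 16], [0, 1, 0, 0], [0, 0, 1, -4]].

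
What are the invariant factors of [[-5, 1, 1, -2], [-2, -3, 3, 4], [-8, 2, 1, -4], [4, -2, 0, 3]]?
The Jordan structure of A has elementary divisors (x + 1)^3, (x + 1). Arranging the block sizes at each eigenvalue in decreasing order and taking row products gives the invariant factors.

Invariant factors (smallest first, each dividing the next): x + 1, (x + 1)^3.

Check: the last factor (x + 1)^3 is the minimal polynomial, and the product (x + 1)^4 is the characteristic polynomial.

x + 1, (x + 1)^3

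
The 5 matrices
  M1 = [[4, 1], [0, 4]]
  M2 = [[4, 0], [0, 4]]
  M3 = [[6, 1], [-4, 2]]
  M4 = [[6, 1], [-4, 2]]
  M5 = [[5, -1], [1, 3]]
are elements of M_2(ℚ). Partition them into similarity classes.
Characteristic polynomials: χ_{M1} = (x - 4)^2, χ_{M2} = (x - 4)^2, χ_{M3} = (x - 4)^2, χ_{M4} = (x - 4)^2, χ_{M5} = (x - 4)^2.

{M1, M3, M4, M5}: invariant factors (x - 4)^2.

{M2}: invariant factors x - 4, x - 4.

Matrices are similar if and only if their invariant-factor lists agree; the partition into similarity classes is {M1, M3, M4, M5}, {M2}.

2 classes: {M1, M3, M4, M5}, {M2}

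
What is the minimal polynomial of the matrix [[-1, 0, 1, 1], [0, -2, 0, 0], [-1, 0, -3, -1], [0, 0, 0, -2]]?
The characteristic polynomial factors as (x + 2)^4. The minimal polynomial is ∏(x - λ)^{k_λ} where k_λ is the size of the largest Jordan block at λ.

For λ = -2: rank(A + 2I) = 1, and the largest Jordan block has size 2 (the smallest k with rank((A + 2I)^k) = rank((A + 2I)^(k+1))).

So m_A(x) = (x + 2)^2.

m_A(x) = (x + 2)^2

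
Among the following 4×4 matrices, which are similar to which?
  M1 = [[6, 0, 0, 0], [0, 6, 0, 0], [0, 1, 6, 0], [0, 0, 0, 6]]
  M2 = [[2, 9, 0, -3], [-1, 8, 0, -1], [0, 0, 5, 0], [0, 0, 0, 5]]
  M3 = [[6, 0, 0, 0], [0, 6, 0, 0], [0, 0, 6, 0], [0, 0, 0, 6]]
3 classes: {M1}, {M2}, {M3}

Characteristic polynomials: χ_{M1} = (x - 6)^4, χ_{M2} = (x - 5)^4, χ_{M3} = (x - 6)^4.

{M1}: invariant factors x - 6, x - 6, (x - 6)^2.

{M2}: invariant factors x - 5, x - 5, (x - 5)^2.

{M3}: invariant factors x - 6, x - 6, x - 6, x - 6.

Matrices are similar if and only if their invariant-factor lists agree; the partition into similarity classes is {M1}, {M2}, {M3}.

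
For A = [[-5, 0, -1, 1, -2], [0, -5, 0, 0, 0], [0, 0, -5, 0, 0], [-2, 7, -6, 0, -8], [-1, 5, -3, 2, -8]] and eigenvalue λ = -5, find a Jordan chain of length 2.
v_1 = [[1, 1, 2, -3, -3]]^T, v_2 = [[1, 0, 0, 2, 1]]^T

We seek v_1 ∈ ker((A + 5I)^2) \ ker(A + 5I), then set v_{i+1} = (A + 5I) v_i.

One such chain is v_1 = [[1, 1, 2, -3, -3]]^T, v_2 = [[1, 0, 0, 2, 1]]^T. Check: (A + 5I) v_2 = [[0, 0, 0, 0, 0]]^T = 0.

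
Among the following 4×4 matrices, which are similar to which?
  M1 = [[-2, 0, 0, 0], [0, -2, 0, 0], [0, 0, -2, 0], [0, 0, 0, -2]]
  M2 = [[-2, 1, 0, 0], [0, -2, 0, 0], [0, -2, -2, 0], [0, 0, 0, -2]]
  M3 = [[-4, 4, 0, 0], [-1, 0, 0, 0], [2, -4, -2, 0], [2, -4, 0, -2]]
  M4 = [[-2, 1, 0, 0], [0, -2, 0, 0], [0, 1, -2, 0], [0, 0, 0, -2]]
2 classes: {M1}, {M2, M3, M4}

Characteristic polynomials: χ_{M1} = (x + 2)^4, χ_{M2} = (x + 2)^4, χ_{M3} = (x + 2)^4, χ_{M4} = (x + 2)^4.

{M1}: invariant factors x + 2, x + 2, x + 2, x + 2.

{M2, M3, M4}: invariant factors x + 2, x + 2, (x + 2)^2.

Matrices are similar if and only if their invariant-factor lists agree; the partition into similarity classes is {M1}, {M2, M3, M4}.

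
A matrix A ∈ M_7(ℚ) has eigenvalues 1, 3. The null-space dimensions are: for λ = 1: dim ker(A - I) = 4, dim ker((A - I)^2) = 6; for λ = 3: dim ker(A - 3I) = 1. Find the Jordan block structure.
Jordan blocks: (1, 2), (1, 2), (1, 1), (1, 1), (3, 1)

λ = 1: successive nullity increments [4, 2] count blocks of size ≥ k; block sizes are [2, 2, 1, 1].
λ = 3: successive nullity increments [1] count blocks of size ≥ k; block sizes are [1].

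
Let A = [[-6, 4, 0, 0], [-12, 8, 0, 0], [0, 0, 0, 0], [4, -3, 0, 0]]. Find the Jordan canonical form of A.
The characteristic polynomial is det(xI - A) = x^3(x - 2), so the eigenvalues are 0 (algebraic multiplicity 3), 2 (algebraic multiplicity 1).

For λ = 0: rank(A) = 2, rank(A^2) = 1. The eigenspace has dimension 4 - 2 = 2, so there are 2 Jordan blocks; the rank sequence gives block sizes [2, 1].

For λ = 2: algebraic multiplicity 1 gives one 1×1 block.

Assembling the blocks gives the Jordan form J above.

J = [[0, 1, 0, 0], [0, 0, 0, 0], [0, 0, 0, 0], [0, 0, 0, 2]]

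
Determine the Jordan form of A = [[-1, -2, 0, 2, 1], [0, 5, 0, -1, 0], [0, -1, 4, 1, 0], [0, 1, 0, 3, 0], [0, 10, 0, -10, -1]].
The characteristic polynomial is det(xI - A) = (x - 4)^3(x + 1)^2, so the eigenvalues are -1 (algebraic multiplicity 2), 4 (algebraic multiplicity 3).

For λ = -1: rank(A + I) = 4, rank((A + I)^2) = 3. The eigenspace has dimension 5 - 4 = 1, so there is 1 Jordan block; the rank sequence gives block sizes [2].

For λ = 4: rank(A - 4I) = 3, rank((A - 4I)^2) = 2. The eigenspace has dimension 5 - 3 = 2, so there are 2 Jordan blocks; the rank sequence gives block sizes [2, 1].

Assembling the blocks gives the Jordan form J above.

J = [[-1, 1, 0, 0, 0], [0, -1, 0, 0, 0], [0, 0, 4, 1, 0], [0, 0, 0, 4, 0], [0, 0, 0, 0, 4]]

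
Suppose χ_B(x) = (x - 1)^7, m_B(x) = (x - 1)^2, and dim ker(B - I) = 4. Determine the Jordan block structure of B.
Jordan blocks: (1, 2), (1, 2), (1, 2), (1, 1)

λ = 1: algebraic multiplicity 7 (exponent in χ_B), largest block size 2 (exponent in m_B), 4 blocks (geometric multiplicity). These force block sizes [2, 2, 2, 1].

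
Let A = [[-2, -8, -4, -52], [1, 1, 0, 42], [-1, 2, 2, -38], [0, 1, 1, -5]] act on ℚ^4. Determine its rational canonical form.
The invariant factors of A (the non-unit diagonal entries of the Smith normal form of xI - A over ℚ[x]) are (x + 2)(x + 4)(x^2 - 2x - 5), each dividing the next. The characteristic polynomial is their product, (x + 2)(x + 4)(x^2 - 2x - 5).

The rational canonical form is the block-diagonal matrix of companion matrices C(f_i):
R = [[0, 0, 0, 40], [1, 0, 0, 46], [0, 1, 0, 9], [0, 0, 1, -4]].

Note the characteristic polynomial does not split into linear factors over ℚ, so A has no Jordan form over ℚ; the rational canonical form exists over any field.

R = [[0, 0, 0, 40], [1, 0, 0, 46], [0, 1, 0, 9], [0, 0, 1, -4]]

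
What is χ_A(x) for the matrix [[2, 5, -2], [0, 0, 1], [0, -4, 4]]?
xI - A = [[x - 2, -5, 2], [0, x, -1], [0, 4, x - 4]].

Expanding det(xI - A) along the first row:
det(xI - A) = + (x - 2)·det([[x, -1], [4, x - 4]]) - (-5)·det([[0, -1], [0, x - 4]]) + (2)·det([[0, x], [0, 4]]).

Evaluating gives χ_A(x) = x^3 - 6x^2 + 12x - 8 = (x - 2)^3.

χ_A(x) = (x - 2)^3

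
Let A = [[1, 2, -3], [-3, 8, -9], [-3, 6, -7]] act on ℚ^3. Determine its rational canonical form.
R = [[2, 0, 0], [0, 0, 4], [0, 1, 0]]

The invariant factors of A (the non-unit diagonal entries of the Smith normal form of xI - A over ℚ[x]) are x - 2, (x - 2)(x + 2), each dividing the next. The characteristic polynomial is their product, (x - 2)^2(x + 2).

The rational canonical form is the block-diagonal matrix of companion matrices C(f_i):
R = [[2, 0, 0], [0, 0, 4], [0, 1, 0]].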